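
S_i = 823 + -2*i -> [823, 821, 819, 817, 815]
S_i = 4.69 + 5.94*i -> [4.69, 10.63, 16.57, 22.51, 28.45]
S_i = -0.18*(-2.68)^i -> [-0.18, 0.48, -1.29, 3.46, -9.29]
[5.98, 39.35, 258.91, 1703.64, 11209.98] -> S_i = 5.98*6.58^i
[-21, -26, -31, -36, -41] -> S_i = -21 + -5*i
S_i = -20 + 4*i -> [-20, -16, -12, -8, -4]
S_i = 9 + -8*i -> [9, 1, -7, -15, -23]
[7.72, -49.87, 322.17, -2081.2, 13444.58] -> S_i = 7.72*(-6.46)^i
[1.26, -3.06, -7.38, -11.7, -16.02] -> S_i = 1.26 + -4.32*i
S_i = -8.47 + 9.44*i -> [-8.47, 0.97, 10.41, 19.85, 29.29]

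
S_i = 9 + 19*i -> [9, 28, 47, 66, 85]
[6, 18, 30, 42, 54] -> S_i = 6 + 12*i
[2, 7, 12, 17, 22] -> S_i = 2 + 5*i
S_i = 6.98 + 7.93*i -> [6.98, 14.91, 22.84, 30.77, 38.7]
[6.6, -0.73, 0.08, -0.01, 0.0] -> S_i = 6.60*(-0.11)^i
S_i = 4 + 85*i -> [4, 89, 174, 259, 344]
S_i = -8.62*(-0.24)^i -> [-8.62, 2.07, -0.5, 0.12, -0.03]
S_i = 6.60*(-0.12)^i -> [6.6, -0.79, 0.1, -0.01, 0.0]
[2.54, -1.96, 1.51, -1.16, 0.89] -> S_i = 2.54*(-0.77)^i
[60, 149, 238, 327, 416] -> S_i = 60 + 89*i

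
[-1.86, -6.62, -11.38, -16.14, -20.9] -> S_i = -1.86 + -4.76*i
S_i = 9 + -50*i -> [9, -41, -91, -141, -191]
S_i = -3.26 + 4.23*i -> [-3.26, 0.97, 5.2, 9.43, 13.66]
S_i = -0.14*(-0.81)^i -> [-0.14, 0.11, -0.09, 0.07, -0.06]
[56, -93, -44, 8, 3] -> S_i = Random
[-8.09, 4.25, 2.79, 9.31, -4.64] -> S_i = Random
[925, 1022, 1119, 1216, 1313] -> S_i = 925 + 97*i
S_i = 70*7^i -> [70, 490, 3430, 24010, 168070]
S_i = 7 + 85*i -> [7, 92, 177, 262, 347]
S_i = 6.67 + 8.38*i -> [6.67, 15.05, 23.43, 31.81, 40.19]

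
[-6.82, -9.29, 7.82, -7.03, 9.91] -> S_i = Random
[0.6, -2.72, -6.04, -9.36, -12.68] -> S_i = 0.60 + -3.32*i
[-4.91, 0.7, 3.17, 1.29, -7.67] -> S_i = Random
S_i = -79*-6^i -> [-79, 474, -2844, 17064, -102384]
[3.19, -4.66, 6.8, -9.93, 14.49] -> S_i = 3.19*(-1.46)^i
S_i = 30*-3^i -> [30, -90, 270, -810, 2430]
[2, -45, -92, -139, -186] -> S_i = 2 + -47*i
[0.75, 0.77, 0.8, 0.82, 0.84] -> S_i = 0.75*1.03^i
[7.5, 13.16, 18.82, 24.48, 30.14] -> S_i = 7.50 + 5.66*i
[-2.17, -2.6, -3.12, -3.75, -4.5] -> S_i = -2.17*1.20^i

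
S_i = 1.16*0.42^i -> [1.16, 0.49, 0.2, 0.09, 0.04]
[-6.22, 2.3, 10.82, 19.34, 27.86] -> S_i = -6.22 + 8.52*i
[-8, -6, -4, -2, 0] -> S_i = -8 + 2*i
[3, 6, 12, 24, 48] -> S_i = 3*2^i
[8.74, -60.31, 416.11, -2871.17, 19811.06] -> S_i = 8.74*(-6.90)^i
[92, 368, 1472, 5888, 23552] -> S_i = 92*4^i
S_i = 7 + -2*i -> [7, 5, 3, 1, -1]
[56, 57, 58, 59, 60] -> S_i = 56 + 1*i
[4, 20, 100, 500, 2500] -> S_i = 4*5^i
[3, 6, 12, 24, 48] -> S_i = 3*2^i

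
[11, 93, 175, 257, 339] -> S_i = 11 + 82*i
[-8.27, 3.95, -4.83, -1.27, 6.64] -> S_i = Random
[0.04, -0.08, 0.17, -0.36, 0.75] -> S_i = 0.04*(-2.08)^i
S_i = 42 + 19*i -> [42, 61, 80, 99, 118]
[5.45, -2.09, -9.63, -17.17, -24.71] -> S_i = 5.45 + -7.54*i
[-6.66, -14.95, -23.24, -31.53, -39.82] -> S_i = -6.66 + -8.29*i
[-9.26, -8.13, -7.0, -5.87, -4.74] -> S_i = -9.26 + 1.13*i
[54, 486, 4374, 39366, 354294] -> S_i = 54*9^i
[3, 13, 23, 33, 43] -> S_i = 3 + 10*i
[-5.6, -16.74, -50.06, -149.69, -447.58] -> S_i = -5.60*2.99^i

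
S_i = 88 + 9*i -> [88, 97, 106, 115, 124]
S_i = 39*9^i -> [39, 351, 3159, 28431, 255879]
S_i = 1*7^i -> [1, 7, 49, 343, 2401]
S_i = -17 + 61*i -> [-17, 44, 105, 166, 227]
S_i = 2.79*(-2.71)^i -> [2.79, -7.56, 20.49, -55.53, 150.48]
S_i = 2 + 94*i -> [2, 96, 190, 284, 378]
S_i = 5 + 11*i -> [5, 16, 27, 38, 49]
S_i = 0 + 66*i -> [0, 66, 132, 198, 264]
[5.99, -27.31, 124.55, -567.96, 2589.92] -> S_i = 5.99*(-4.56)^i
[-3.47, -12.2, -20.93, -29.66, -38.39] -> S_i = -3.47 + -8.73*i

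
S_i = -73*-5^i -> [-73, 365, -1825, 9125, -45625]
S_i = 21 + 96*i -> [21, 117, 213, 309, 405]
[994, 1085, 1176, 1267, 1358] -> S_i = 994 + 91*i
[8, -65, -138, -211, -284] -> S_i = 8 + -73*i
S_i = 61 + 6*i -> [61, 67, 73, 79, 85]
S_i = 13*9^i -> [13, 117, 1053, 9477, 85293]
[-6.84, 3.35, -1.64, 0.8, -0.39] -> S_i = -6.84*(-0.49)^i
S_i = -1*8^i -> [-1, -8, -64, -512, -4096]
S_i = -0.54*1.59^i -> [-0.54, -0.86, -1.37, -2.17, -3.45]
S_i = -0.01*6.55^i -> [-0.01, -0.07, -0.43, -2.81, -18.41]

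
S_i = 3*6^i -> [3, 18, 108, 648, 3888]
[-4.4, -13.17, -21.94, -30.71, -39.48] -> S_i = -4.40 + -8.77*i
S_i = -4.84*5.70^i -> [-4.84, -27.59, -157.25, -896.33, -5109.1]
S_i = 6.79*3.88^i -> [6.79, 26.35, 102.22, 396.61, 1538.85]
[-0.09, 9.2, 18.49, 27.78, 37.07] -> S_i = -0.09 + 9.29*i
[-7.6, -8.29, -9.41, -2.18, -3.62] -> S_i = Random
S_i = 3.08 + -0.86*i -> [3.08, 2.22, 1.36, 0.5, -0.36]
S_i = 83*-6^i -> [83, -498, 2988, -17928, 107568]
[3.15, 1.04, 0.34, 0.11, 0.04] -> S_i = 3.15*0.33^i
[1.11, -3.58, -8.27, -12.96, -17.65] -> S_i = 1.11 + -4.69*i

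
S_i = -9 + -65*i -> [-9, -74, -139, -204, -269]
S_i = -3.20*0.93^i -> [-3.2, -2.98, -2.77, -2.57, -2.39]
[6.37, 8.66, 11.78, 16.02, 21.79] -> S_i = 6.37*1.36^i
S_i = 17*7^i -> [17, 119, 833, 5831, 40817]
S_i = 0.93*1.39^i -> [0.93, 1.29, 1.8, 2.5, 3.47]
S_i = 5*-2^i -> [5, -10, 20, -40, 80]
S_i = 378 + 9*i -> [378, 387, 396, 405, 414]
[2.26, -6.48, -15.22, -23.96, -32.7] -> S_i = 2.26 + -8.74*i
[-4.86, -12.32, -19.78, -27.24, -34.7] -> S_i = -4.86 + -7.46*i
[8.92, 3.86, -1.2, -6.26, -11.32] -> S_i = 8.92 + -5.06*i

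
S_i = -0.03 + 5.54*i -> [-0.03, 5.51, 11.05, 16.59, 22.13]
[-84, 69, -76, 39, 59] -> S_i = Random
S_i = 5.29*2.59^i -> [5.29, 13.7, 35.49, 91.91, 238.04]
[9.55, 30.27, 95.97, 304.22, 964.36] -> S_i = 9.55*3.17^i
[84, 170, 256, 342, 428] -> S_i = 84 + 86*i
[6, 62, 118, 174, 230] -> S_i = 6 + 56*i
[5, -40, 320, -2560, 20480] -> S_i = 5*-8^i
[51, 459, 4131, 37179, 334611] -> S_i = 51*9^i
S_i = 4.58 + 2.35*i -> [4.58, 6.93, 9.28, 11.63, 13.98]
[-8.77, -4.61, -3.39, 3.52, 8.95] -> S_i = Random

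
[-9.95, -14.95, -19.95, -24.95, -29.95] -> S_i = -9.95 + -5.00*i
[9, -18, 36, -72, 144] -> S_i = 9*-2^i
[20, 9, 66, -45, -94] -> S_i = Random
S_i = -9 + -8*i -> [-9, -17, -25, -33, -41]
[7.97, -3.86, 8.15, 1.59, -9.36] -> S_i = Random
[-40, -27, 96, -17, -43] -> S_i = Random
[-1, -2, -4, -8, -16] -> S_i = -1*2^i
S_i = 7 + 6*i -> [7, 13, 19, 25, 31]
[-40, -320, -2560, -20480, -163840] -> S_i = -40*8^i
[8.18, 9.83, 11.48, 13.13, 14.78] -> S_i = 8.18 + 1.65*i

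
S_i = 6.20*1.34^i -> [6.2, 8.31, 11.13, 14.92, 19.99]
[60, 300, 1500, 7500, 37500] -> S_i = 60*5^i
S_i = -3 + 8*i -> [-3, 5, 13, 21, 29]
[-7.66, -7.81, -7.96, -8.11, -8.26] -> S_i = -7.66 + -0.15*i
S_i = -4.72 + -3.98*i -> [-4.72, -8.7, -12.68, -16.66, -20.64]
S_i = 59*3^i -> [59, 177, 531, 1593, 4779]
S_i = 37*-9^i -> [37, -333, 2997, -26973, 242757]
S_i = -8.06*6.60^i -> [-8.06, -53.2, -351.09, -2317.22, -15293.64]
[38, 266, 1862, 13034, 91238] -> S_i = 38*7^i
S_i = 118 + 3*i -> [118, 121, 124, 127, 130]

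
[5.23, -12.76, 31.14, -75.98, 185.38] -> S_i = 5.23*(-2.44)^i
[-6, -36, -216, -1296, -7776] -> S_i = -6*6^i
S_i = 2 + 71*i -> [2, 73, 144, 215, 286]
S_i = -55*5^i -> [-55, -275, -1375, -6875, -34375]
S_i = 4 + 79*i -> [4, 83, 162, 241, 320]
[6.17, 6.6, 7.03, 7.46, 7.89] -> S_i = 6.17 + 0.43*i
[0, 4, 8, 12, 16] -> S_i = 0 + 4*i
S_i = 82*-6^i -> [82, -492, 2952, -17712, 106272]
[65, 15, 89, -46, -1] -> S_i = Random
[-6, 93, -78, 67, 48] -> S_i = Random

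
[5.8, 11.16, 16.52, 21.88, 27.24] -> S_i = 5.80 + 5.36*i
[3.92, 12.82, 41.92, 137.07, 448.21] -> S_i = 3.92*3.27^i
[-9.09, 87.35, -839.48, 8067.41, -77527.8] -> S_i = -9.09*(-9.61)^i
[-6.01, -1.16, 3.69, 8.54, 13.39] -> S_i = -6.01 + 4.85*i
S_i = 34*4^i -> [34, 136, 544, 2176, 8704]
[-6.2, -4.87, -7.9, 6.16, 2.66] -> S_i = Random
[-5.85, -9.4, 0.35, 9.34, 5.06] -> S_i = Random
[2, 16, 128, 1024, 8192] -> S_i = 2*8^i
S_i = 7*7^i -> [7, 49, 343, 2401, 16807]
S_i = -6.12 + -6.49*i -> [-6.12, -12.61, -19.1, -25.59, -32.08]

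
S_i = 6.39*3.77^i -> [6.39, 24.09, 90.82, 342.39, 1290.82]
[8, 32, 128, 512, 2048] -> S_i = 8*4^i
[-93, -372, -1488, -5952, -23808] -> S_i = -93*4^i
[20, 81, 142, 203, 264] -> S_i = 20 + 61*i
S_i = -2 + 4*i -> [-2, 2, 6, 10, 14]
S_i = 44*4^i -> [44, 176, 704, 2816, 11264]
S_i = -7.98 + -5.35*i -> [-7.98, -13.33, -18.68, -24.03, -29.38]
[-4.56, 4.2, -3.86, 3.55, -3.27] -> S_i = -4.56*(-0.92)^i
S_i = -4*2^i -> [-4, -8, -16, -32, -64]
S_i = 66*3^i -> [66, 198, 594, 1782, 5346]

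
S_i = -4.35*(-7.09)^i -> [-4.35, 30.84, -218.67, 1550.34, -10991.94]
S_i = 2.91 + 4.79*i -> [2.91, 7.7, 12.49, 17.28, 22.07]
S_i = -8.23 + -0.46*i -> [-8.23, -8.69, -9.15, -9.61, -10.07]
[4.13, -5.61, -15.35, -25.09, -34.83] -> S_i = 4.13 + -9.74*i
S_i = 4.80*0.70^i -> [4.8, 3.36, 2.35, 1.65, 1.15]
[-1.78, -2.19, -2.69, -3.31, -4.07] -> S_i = -1.78*1.23^i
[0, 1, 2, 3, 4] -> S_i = 0 + 1*i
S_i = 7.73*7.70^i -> [7.73, 59.52, 458.31, 3529.0, 27173.3]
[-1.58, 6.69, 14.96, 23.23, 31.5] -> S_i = -1.58 + 8.27*i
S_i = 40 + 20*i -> [40, 60, 80, 100, 120]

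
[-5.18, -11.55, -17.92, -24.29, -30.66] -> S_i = -5.18 + -6.37*i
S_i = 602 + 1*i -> [602, 603, 604, 605, 606]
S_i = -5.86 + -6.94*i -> [-5.86, -12.8, -19.74, -26.68, -33.62]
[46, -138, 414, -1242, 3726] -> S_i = 46*-3^i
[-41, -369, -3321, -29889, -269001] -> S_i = -41*9^i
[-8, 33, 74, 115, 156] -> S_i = -8 + 41*i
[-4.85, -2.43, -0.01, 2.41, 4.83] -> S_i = -4.85 + 2.42*i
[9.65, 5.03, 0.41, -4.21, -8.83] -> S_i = 9.65 + -4.62*i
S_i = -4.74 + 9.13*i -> [-4.74, 4.39, 13.52, 22.65, 31.78]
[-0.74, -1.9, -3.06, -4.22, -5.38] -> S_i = -0.74 + -1.16*i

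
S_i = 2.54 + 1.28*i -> [2.54, 3.82, 5.1, 6.38, 7.66]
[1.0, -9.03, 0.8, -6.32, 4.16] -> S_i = Random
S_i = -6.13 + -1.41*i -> [-6.13, -7.54, -8.95, -10.36, -11.77]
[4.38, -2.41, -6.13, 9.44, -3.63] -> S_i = Random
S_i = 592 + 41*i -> [592, 633, 674, 715, 756]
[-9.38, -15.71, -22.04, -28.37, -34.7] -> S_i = -9.38 + -6.33*i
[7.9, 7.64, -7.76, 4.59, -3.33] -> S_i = Random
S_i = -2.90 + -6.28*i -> [-2.9, -9.18, -15.46, -21.74, -28.02]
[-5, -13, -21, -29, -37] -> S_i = -5 + -8*i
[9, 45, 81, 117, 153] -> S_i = 9 + 36*i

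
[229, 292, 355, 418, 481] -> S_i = 229 + 63*i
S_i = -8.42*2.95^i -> [-8.42, -24.84, -73.28, -216.16, -637.68]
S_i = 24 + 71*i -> [24, 95, 166, 237, 308]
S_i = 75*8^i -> [75, 600, 4800, 38400, 307200]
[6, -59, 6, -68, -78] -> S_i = Random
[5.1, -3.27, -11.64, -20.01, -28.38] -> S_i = 5.10 + -8.37*i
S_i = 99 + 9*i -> [99, 108, 117, 126, 135]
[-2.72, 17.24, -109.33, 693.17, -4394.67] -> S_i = -2.72*(-6.34)^i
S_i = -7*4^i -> [-7, -28, -112, -448, -1792]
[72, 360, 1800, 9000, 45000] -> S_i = 72*5^i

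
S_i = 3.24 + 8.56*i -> [3.24, 11.8, 20.36, 28.92, 37.48]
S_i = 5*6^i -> [5, 30, 180, 1080, 6480]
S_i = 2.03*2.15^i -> [2.03, 4.36, 9.38, 20.17, 43.38]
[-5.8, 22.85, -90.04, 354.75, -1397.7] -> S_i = -5.80*(-3.94)^i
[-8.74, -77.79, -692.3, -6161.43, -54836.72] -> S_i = -8.74*8.90^i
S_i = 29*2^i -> [29, 58, 116, 232, 464]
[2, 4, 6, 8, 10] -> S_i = 2 + 2*i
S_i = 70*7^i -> [70, 490, 3430, 24010, 168070]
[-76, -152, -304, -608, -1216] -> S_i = -76*2^i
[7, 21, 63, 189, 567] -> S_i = 7*3^i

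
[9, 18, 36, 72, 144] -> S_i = 9*2^i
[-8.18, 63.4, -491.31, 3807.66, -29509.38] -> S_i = -8.18*(-7.75)^i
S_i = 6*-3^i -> [6, -18, 54, -162, 486]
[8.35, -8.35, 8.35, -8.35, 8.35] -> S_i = 8.35*(-1.00)^i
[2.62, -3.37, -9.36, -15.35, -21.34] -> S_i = 2.62 + -5.99*i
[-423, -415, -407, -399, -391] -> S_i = -423 + 8*i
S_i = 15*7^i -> [15, 105, 735, 5145, 36015]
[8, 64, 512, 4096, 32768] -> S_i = 8*8^i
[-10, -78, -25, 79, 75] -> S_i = Random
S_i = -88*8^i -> [-88, -704, -5632, -45056, -360448]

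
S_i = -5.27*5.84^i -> [-5.27, -30.78, -179.74, -1049.66, -6130.02]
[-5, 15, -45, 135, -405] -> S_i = -5*-3^i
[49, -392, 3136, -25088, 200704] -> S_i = 49*-8^i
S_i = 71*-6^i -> [71, -426, 2556, -15336, 92016]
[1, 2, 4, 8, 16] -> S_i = 1*2^i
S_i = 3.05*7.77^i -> [3.05, 23.7, 184.14, 1430.75, 11116.91]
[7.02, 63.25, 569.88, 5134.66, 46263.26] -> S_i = 7.02*9.01^i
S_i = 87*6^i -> [87, 522, 3132, 18792, 112752]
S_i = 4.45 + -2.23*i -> [4.45, 2.22, -0.01, -2.24, -4.47]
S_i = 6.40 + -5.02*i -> [6.4, 1.38, -3.64, -8.66, -13.68]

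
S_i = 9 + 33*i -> [9, 42, 75, 108, 141]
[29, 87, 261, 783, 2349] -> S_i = 29*3^i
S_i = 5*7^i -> [5, 35, 245, 1715, 12005]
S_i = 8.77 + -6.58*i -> [8.77, 2.19, -4.39, -10.97, -17.55]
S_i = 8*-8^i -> [8, -64, 512, -4096, 32768]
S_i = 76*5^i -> [76, 380, 1900, 9500, 47500]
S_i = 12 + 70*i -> [12, 82, 152, 222, 292]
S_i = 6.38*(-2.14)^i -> [6.38, -13.65, 29.22, -62.53, 133.81]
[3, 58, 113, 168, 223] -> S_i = 3 + 55*i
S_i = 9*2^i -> [9, 18, 36, 72, 144]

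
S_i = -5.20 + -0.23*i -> [-5.2, -5.43, -5.66, -5.89, -6.12]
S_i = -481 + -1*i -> [-481, -482, -483, -484, -485]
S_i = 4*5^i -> [4, 20, 100, 500, 2500]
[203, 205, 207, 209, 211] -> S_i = 203 + 2*i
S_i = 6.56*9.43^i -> [6.56, 61.86, 583.35, 5500.97, 51874.1]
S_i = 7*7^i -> [7, 49, 343, 2401, 16807]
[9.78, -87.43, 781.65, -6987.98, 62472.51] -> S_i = 9.78*(-8.94)^i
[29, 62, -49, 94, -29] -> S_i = Random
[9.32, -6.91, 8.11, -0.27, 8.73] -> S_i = Random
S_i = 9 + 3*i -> [9, 12, 15, 18, 21]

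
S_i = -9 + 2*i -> [-9, -7, -5, -3, -1]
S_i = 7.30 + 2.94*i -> [7.3, 10.24, 13.18, 16.12, 19.06]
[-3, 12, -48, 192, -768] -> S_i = -3*-4^i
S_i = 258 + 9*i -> [258, 267, 276, 285, 294]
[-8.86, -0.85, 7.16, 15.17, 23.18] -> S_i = -8.86 + 8.01*i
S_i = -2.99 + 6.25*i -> [-2.99, 3.26, 9.51, 15.76, 22.01]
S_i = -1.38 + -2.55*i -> [-1.38, -3.93, -6.48, -9.03, -11.58]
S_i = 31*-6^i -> [31, -186, 1116, -6696, 40176]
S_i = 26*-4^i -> [26, -104, 416, -1664, 6656]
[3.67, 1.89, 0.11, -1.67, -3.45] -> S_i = 3.67 + -1.78*i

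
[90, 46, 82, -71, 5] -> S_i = Random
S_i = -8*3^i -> [-8, -24, -72, -216, -648]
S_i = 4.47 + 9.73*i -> [4.47, 14.2, 23.93, 33.66, 43.39]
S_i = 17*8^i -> [17, 136, 1088, 8704, 69632]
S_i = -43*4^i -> [-43, -172, -688, -2752, -11008]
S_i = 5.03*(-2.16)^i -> [5.03, -10.86, 23.47, -50.69, 109.49]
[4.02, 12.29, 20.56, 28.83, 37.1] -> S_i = 4.02 + 8.27*i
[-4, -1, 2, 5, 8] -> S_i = -4 + 3*i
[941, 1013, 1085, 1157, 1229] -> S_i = 941 + 72*i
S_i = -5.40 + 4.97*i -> [-5.4, -0.43, 4.54, 9.51, 14.48]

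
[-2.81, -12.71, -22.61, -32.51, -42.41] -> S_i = -2.81 + -9.90*i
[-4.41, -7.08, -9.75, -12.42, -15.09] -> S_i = -4.41 + -2.67*i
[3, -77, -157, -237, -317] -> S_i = 3 + -80*i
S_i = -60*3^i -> [-60, -180, -540, -1620, -4860]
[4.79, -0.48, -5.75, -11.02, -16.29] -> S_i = 4.79 + -5.27*i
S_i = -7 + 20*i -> [-7, 13, 33, 53, 73]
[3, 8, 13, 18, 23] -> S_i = 3 + 5*i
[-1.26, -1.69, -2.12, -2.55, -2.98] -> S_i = -1.26 + -0.43*i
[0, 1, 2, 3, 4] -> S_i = 0 + 1*i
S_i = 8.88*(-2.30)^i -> [8.88, -20.42, 46.98, -108.04, 248.5]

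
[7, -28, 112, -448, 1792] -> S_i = 7*-4^i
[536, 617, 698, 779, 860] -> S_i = 536 + 81*i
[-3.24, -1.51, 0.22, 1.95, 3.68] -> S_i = -3.24 + 1.73*i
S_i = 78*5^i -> [78, 390, 1950, 9750, 48750]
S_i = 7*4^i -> [7, 28, 112, 448, 1792]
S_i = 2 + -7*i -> [2, -5, -12, -19, -26]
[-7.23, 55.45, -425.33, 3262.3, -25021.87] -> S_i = -7.23*(-7.67)^i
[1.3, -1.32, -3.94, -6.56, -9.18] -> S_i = 1.30 + -2.62*i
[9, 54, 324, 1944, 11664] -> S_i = 9*6^i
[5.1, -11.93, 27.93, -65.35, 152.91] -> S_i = 5.10*(-2.34)^i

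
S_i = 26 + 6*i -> [26, 32, 38, 44, 50]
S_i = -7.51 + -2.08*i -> [-7.51, -9.59, -11.67, -13.75, -15.83]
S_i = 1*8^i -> [1, 8, 64, 512, 4096]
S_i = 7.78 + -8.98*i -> [7.78, -1.2, -10.18, -19.16, -28.14]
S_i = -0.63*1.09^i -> [-0.63, -0.69, -0.75, -0.82, -0.89]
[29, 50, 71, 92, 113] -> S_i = 29 + 21*i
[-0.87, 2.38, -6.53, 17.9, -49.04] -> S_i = -0.87*(-2.74)^i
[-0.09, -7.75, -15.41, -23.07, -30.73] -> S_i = -0.09 + -7.66*i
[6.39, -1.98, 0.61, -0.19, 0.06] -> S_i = 6.39*(-0.31)^i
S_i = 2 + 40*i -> [2, 42, 82, 122, 162]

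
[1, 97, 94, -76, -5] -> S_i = Random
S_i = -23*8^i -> [-23, -184, -1472, -11776, -94208]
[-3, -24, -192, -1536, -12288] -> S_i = -3*8^i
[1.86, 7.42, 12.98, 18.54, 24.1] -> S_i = 1.86 + 5.56*i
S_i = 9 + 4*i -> [9, 13, 17, 21, 25]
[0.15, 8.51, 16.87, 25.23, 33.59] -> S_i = 0.15 + 8.36*i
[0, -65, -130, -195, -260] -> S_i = 0 + -65*i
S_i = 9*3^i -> [9, 27, 81, 243, 729]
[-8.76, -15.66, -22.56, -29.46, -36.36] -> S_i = -8.76 + -6.90*i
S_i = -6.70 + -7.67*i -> [-6.7, -14.37, -22.04, -29.71, -37.38]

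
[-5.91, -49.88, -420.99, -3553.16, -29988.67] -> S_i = -5.91*8.44^i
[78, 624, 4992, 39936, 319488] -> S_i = 78*8^i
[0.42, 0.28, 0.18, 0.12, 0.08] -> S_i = 0.42*0.66^i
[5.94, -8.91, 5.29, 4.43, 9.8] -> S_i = Random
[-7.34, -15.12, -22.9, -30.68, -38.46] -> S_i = -7.34 + -7.78*i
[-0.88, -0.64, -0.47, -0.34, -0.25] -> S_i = -0.88*0.73^i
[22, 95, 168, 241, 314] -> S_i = 22 + 73*i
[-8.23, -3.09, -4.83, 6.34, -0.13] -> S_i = Random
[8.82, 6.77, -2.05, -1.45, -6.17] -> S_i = Random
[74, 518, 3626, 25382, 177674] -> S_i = 74*7^i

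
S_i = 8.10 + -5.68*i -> [8.1, 2.42, -3.26, -8.94, -14.62]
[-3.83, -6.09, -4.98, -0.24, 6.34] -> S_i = Random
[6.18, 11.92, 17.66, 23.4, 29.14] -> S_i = 6.18 + 5.74*i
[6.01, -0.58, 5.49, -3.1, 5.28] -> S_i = Random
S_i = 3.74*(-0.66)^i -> [3.74, -2.47, 1.63, -1.08, 0.71]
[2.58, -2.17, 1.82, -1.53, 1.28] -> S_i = 2.58*(-0.84)^i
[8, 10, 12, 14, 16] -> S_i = 8 + 2*i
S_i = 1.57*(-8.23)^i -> [1.57, -12.92, 106.34, -875.18, 7202.76]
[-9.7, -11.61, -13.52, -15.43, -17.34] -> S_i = -9.70 + -1.91*i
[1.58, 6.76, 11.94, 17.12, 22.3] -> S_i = 1.58 + 5.18*i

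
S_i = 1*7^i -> [1, 7, 49, 343, 2401]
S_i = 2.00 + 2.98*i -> [2.0, 4.98, 7.96, 10.94, 13.92]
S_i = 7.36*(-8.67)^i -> [7.36, -63.81, 553.24, -4796.62, 41586.68]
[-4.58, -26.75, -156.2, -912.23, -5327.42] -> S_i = -4.58*5.84^i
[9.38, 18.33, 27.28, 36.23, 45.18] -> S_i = 9.38 + 8.95*i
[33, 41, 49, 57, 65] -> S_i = 33 + 8*i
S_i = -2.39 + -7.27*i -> [-2.39, -9.66, -16.93, -24.2, -31.47]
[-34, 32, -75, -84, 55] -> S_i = Random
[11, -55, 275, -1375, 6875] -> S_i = 11*-5^i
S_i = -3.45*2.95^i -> [-3.45, -10.18, -30.02, -88.57, -261.28]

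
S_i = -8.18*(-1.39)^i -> [-8.18, 11.37, -15.8, 21.97, -30.54]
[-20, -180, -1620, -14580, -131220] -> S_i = -20*9^i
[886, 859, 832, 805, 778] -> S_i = 886 + -27*i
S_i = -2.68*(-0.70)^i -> [-2.68, 1.88, -1.31, 0.92, -0.64]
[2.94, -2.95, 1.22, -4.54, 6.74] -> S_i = Random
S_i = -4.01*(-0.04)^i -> [-4.01, 0.16, -0.01, 0.0, -0.0]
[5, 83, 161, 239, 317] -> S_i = 5 + 78*i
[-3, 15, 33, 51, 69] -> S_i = -3 + 18*i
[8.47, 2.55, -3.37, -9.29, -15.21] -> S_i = 8.47 + -5.92*i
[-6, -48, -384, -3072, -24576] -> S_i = -6*8^i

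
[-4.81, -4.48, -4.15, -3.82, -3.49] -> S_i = -4.81 + 0.33*i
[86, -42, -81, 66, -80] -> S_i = Random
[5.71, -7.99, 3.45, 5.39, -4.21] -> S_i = Random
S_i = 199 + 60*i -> [199, 259, 319, 379, 439]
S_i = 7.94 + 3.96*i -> [7.94, 11.9, 15.86, 19.82, 23.78]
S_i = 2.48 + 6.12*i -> [2.48, 8.6, 14.72, 20.84, 26.96]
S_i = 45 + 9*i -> [45, 54, 63, 72, 81]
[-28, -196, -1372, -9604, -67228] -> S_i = -28*7^i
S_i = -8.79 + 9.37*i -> [-8.79, 0.58, 9.95, 19.32, 28.69]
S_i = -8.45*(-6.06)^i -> [-8.45, 51.21, -310.31, 1880.51, -11395.86]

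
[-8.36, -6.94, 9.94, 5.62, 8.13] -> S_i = Random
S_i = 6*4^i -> [6, 24, 96, 384, 1536]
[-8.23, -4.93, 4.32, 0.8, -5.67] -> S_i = Random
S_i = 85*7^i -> [85, 595, 4165, 29155, 204085]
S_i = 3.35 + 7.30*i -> [3.35, 10.65, 17.95, 25.25, 32.55]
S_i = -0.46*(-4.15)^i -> [-0.46, 1.91, -7.92, 32.88, -136.44]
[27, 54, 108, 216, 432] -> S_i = 27*2^i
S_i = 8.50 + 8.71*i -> [8.5, 17.21, 25.92, 34.63, 43.34]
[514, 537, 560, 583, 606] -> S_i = 514 + 23*i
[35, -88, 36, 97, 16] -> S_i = Random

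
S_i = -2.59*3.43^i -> [-2.59, -8.88, -30.47, -104.52, -358.49]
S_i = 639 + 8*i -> [639, 647, 655, 663, 671]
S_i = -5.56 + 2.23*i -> [-5.56, -3.33, -1.1, 1.13, 3.36]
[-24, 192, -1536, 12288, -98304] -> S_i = -24*-8^i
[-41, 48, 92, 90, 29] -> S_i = Random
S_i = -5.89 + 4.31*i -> [-5.89, -1.58, 2.73, 7.04, 11.35]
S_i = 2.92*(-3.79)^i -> [2.92, -11.07, 41.94, -158.96, 602.48]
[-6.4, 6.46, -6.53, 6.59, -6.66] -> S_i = -6.40*(-1.01)^i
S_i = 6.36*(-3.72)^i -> [6.36, -23.66, 88.01, -327.41, 1217.95]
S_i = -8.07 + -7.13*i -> [-8.07, -15.2, -22.33, -29.46, -36.59]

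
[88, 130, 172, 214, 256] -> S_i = 88 + 42*i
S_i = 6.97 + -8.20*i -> [6.97, -1.23, -9.43, -17.63, -25.83]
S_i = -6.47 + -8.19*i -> [-6.47, -14.66, -22.85, -31.04, -39.23]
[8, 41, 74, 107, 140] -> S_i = 8 + 33*i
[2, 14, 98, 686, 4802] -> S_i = 2*7^i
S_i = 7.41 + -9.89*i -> [7.41, -2.48, -12.37, -22.26, -32.15]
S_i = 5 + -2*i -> [5, 3, 1, -1, -3]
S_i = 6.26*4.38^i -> [6.26, 27.42, 120.09, 526.01, 2303.94]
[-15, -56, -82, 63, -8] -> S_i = Random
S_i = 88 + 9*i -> [88, 97, 106, 115, 124]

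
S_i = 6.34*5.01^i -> [6.34, 31.76, 159.13, 797.26, 3994.3]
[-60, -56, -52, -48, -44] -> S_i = -60 + 4*i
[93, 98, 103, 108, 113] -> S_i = 93 + 5*i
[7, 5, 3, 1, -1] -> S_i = 7 + -2*i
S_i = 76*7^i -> [76, 532, 3724, 26068, 182476]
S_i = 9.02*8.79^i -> [9.02, 79.29, 696.92, 6125.95, 53847.07]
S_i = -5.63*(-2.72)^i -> [-5.63, 15.31, -41.65, 113.3, -308.17]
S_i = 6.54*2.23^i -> [6.54, 14.58, 32.52, 72.53, 161.73]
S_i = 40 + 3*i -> [40, 43, 46, 49, 52]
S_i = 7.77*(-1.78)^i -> [7.77, -13.83, 24.62, -43.82, 78.0]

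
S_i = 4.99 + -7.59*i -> [4.99, -2.6, -10.19, -17.78, -25.37]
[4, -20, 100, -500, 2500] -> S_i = 4*-5^i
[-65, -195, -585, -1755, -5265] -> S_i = -65*3^i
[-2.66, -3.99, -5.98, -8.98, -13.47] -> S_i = -2.66*1.50^i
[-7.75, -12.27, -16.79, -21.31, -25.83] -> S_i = -7.75 + -4.52*i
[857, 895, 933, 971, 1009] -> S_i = 857 + 38*i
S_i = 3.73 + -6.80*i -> [3.73, -3.07, -9.87, -16.67, -23.47]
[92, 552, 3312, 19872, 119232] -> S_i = 92*6^i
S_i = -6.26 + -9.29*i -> [-6.26, -15.55, -24.84, -34.13, -43.42]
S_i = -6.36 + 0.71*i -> [-6.36, -5.65, -4.94, -4.23, -3.52]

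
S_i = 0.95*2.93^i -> [0.95, 2.78, 8.16, 23.9, 70.02]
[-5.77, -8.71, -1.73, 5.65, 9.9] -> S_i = Random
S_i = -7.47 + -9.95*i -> [-7.47, -17.42, -27.37, -37.32, -47.27]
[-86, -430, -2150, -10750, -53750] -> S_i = -86*5^i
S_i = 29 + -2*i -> [29, 27, 25, 23, 21]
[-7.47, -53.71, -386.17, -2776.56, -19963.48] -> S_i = -7.47*7.19^i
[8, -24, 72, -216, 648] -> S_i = 8*-3^i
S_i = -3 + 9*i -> [-3, 6, 15, 24, 33]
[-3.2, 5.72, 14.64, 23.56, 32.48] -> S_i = -3.20 + 8.92*i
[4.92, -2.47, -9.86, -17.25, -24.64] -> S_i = 4.92 + -7.39*i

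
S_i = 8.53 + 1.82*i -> [8.53, 10.35, 12.17, 13.99, 15.81]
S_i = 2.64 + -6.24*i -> [2.64, -3.6, -9.84, -16.08, -22.32]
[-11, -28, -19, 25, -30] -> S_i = Random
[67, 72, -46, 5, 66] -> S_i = Random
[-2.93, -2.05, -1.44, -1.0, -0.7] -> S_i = -2.93*0.70^i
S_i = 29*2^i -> [29, 58, 116, 232, 464]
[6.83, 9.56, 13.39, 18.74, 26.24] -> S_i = 6.83*1.40^i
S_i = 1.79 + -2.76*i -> [1.79, -0.97, -3.73, -6.49, -9.25]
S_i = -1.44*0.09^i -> [-1.44, -0.13, -0.01, -0.0, -0.0]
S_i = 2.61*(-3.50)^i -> [2.61, -9.14, 31.97, -111.9, 391.66]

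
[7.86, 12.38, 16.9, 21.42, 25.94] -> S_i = 7.86 + 4.52*i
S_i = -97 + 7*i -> [-97, -90, -83, -76, -69]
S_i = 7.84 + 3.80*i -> [7.84, 11.64, 15.44, 19.24, 23.04]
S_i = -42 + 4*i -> [-42, -38, -34, -30, -26]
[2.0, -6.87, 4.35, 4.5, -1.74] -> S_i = Random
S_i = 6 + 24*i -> [6, 30, 54, 78, 102]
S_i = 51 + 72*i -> [51, 123, 195, 267, 339]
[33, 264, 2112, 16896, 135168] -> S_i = 33*8^i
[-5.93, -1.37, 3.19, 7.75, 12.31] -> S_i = -5.93 + 4.56*i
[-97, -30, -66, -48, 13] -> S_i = Random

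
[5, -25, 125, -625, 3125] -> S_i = 5*-5^i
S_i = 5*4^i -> [5, 20, 80, 320, 1280]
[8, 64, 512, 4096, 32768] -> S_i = 8*8^i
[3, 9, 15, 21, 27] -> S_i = 3 + 6*i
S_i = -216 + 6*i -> [-216, -210, -204, -198, -192]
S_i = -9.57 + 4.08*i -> [-9.57, -5.49, -1.41, 2.67, 6.75]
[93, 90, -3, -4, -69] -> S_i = Random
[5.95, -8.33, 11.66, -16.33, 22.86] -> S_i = 5.95*(-1.40)^i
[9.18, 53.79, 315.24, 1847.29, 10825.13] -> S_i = 9.18*5.86^i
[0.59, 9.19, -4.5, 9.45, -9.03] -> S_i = Random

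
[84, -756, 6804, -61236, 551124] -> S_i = 84*-9^i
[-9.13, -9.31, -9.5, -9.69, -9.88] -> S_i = -9.13*1.02^i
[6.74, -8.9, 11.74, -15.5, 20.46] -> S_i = 6.74*(-1.32)^i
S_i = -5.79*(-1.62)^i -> [-5.79, 9.38, -15.2, 24.62, -39.88]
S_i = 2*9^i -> [2, 18, 162, 1458, 13122]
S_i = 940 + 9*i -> [940, 949, 958, 967, 976]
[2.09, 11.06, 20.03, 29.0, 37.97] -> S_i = 2.09 + 8.97*i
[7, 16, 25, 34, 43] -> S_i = 7 + 9*i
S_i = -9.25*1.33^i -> [-9.25, -12.3, -16.36, -21.76, -28.94]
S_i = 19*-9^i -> [19, -171, 1539, -13851, 124659]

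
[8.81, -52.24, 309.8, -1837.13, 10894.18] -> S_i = 8.81*(-5.93)^i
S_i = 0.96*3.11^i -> [0.96, 2.99, 9.29, 28.88, 89.81]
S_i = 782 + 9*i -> [782, 791, 800, 809, 818]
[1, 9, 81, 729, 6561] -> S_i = 1*9^i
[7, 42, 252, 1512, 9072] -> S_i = 7*6^i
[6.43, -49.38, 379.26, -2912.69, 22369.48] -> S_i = 6.43*(-7.68)^i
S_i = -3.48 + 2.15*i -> [-3.48, -1.33, 0.82, 2.97, 5.12]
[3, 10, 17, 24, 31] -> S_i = 3 + 7*i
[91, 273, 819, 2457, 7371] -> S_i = 91*3^i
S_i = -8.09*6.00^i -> [-8.09, -48.54, -291.24, -1747.44, -10484.64]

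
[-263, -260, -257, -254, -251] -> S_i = -263 + 3*i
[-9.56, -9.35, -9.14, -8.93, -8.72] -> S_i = -9.56 + 0.21*i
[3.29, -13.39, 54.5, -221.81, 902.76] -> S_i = 3.29*(-4.07)^i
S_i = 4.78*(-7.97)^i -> [4.78, -38.1, 303.63, -2419.93, 19286.84]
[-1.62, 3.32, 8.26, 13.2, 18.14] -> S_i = -1.62 + 4.94*i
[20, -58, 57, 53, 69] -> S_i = Random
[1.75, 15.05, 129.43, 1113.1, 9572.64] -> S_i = 1.75*8.60^i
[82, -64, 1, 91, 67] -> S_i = Random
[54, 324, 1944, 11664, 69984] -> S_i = 54*6^i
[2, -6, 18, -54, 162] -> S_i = 2*-3^i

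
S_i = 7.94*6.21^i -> [7.94, 49.31, 306.2, 1901.5, 11808.29]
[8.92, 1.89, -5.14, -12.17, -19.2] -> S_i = 8.92 + -7.03*i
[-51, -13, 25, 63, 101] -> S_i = -51 + 38*i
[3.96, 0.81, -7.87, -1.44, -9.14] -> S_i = Random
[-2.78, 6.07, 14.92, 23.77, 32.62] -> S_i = -2.78 + 8.85*i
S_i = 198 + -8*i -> [198, 190, 182, 174, 166]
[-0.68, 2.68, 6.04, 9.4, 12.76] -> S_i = -0.68 + 3.36*i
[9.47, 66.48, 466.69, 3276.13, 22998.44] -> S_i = 9.47*7.02^i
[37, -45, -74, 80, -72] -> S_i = Random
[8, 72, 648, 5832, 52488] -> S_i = 8*9^i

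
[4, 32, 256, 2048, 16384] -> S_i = 4*8^i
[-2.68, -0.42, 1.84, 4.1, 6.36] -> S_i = -2.68 + 2.26*i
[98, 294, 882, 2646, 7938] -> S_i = 98*3^i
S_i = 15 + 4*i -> [15, 19, 23, 27, 31]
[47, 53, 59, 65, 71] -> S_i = 47 + 6*i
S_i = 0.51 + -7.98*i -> [0.51, -7.47, -15.45, -23.43, -31.41]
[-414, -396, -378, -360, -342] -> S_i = -414 + 18*i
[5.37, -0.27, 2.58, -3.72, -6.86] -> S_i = Random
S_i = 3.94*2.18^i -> [3.94, 8.59, 18.72, 40.82, 88.99]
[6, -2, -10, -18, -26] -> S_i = 6 + -8*i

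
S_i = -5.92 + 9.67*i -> [-5.92, 3.75, 13.42, 23.09, 32.76]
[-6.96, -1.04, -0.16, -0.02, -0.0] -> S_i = -6.96*0.15^i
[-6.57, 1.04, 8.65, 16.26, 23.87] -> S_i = -6.57 + 7.61*i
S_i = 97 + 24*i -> [97, 121, 145, 169, 193]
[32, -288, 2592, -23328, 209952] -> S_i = 32*-9^i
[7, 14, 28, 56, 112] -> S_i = 7*2^i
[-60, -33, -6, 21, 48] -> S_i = -60 + 27*i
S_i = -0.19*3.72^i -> [-0.19, -0.71, -2.63, -9.78, -36.39]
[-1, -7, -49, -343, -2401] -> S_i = -1*7^i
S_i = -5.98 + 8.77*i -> [-5.98, 2.79, 11.56, 20.33, 29.1]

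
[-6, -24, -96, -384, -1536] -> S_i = -6*4^i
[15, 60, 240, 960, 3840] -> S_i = 15*4^i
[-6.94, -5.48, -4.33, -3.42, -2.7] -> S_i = -6.94*0.79^i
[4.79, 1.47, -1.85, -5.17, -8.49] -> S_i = 4.79 + -3.32*i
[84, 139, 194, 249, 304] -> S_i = 84 + 55*i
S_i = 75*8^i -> [75, 600, 4800, 38400, 307200]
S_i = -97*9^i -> [-97, -873, -7857, -70713, -636417]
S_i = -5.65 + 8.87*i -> [-5.65, 3.22, 12.09, 20.96, 29.83]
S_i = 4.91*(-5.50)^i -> [4.91, -27.01, 148.53, -816.9, 4492.96]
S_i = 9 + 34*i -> [9, 43, 77, 111, 145]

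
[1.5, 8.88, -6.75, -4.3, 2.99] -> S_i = Random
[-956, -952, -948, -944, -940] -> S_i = -956 + 4*i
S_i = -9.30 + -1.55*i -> [-9.3, -10.85, -12.4, -13.95, -15.5]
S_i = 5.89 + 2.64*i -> [5.89, 8.53, 11.17, 13.81, 16.45]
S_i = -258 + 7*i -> [-258, -251, -244, -237, -230]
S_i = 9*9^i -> [9, 81, 729, 6561, 59049]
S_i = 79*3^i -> [79, 237, 711, 2133, 6399]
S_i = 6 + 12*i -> [6, 18, 30, 42, 54]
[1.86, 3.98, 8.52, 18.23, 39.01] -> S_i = 1.86*2.14^i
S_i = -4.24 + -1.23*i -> [-4.24, -5.47, -6.7, -7.93, -9.16]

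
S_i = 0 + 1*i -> [0, 1, 2, 3, 4]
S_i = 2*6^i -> [2, 12, 72, 432, 2592]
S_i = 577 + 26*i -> [577, 603, 629, 655, 681]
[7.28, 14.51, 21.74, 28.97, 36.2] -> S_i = 7.28 + 7.23*i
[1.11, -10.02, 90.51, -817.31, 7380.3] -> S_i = 1.11*(-9.03)^i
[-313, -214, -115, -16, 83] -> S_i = -313 + 99*i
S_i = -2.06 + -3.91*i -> [-2.06, -5.97, -9.88, -13.79, -17.7]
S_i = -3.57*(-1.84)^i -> [-3.57, 6.57, -12.09, 22.24, -40.92]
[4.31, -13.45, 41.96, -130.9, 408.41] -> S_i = 4.31*(-3.12)^i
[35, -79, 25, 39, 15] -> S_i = Random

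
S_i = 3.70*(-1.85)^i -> [3.7, -6.85, 12.66, -23.43, 43.34]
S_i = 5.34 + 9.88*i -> [5.34, 15.22, 25.1, 34.98, 44.86]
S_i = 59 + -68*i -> [59, -9, -77, -145, -213]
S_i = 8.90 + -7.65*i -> [8.9, 1.25, -6.4, -14.05, -21.7]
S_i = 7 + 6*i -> [7, 13, 19, 25, 31]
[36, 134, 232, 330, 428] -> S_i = 36 + 98*i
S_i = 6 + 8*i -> [6, 14, 22, 30, 38]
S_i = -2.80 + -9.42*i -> [-2.8, -12.22, -21.64, -31.06, -40.48]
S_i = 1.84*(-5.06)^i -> [1.84, -9.31, 47.11, -238.38, 1206.2]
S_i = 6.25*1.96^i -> [6.25, 12.25, 24.01, 47.06, 92.24]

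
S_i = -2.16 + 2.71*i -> [-2.16, 0.55, 3.26, 5.97, 8.68]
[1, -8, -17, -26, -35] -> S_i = 1 + -9*i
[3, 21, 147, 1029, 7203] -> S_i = 3*7^i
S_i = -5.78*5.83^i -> [-5.78, -33.7, -196.46, -1145.34, -6677.32]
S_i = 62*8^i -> [62, 496, 3968, 31744, 253952]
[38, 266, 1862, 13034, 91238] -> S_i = 38*7^i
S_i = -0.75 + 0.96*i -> [-0.75, 0.21, 1.17, 2.13, 3.09]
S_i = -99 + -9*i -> [-99, -108, -117, -126, -135]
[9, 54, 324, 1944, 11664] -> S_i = 9*6^i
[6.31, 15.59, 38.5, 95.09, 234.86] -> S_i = 6.31*2.47^i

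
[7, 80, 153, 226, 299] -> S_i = 7 + 73*i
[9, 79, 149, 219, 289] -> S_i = 9 + 70*i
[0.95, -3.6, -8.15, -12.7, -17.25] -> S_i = 0.95 + -4.55*i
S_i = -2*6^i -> [-2, -12, -72, -432, -2592]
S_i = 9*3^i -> [9, 27, 81, 243, 729]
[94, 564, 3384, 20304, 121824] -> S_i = 94*6^i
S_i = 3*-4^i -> [3, -12, 48, -192, 768]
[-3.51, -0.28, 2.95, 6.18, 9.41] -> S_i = -3.51 + 3.23*i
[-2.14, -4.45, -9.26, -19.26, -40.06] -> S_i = -2.14*2.08^i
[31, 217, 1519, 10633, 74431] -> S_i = 31*7^i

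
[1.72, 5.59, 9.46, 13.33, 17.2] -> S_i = 1.72 + 3.87*i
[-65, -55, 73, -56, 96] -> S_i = Random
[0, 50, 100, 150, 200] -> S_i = 0 + 50*i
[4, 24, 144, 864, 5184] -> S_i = 4*6^i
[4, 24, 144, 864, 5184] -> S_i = 4*6^i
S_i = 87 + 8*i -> [87, 95, 103, 111, 119]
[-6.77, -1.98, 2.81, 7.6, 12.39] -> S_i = -6.77 + 4.79*i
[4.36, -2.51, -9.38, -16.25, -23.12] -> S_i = 4.36 + -6.87*i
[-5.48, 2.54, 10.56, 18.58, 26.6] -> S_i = -5.48 + 8.02*i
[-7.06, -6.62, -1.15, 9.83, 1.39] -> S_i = Random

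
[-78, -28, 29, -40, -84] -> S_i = Random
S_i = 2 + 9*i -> [2, 11, 20, 29, 38]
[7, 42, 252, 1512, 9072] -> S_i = 7*6^i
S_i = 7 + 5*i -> [7, 12, 17, 22, 27]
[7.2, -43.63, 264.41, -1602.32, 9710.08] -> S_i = 7.20*(-6.06)^i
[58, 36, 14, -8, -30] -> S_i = 58 + -22*i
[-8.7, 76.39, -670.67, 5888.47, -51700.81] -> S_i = -8.70*(-8.78)^i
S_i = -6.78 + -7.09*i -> [-6.78, -13.87, -20.96, -28.05, -35.14]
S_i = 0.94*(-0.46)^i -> [0.94, -0.43, 0.2, -0.09, 0.04]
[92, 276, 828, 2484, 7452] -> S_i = 92*3^i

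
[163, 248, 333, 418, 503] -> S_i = 163 + 85*i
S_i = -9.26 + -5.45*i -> [-9.26, -14.71, -20.16, -25.61, -31.06]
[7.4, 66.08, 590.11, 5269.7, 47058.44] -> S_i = 7.40*8.93^i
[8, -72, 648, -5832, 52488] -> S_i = 8*-9^i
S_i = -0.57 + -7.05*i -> [-0.57, -7.62, -14.67, -21.72, -28.77]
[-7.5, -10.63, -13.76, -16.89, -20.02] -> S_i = -7.50 + -3.13*i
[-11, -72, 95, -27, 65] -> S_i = Random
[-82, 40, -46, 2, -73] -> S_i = Random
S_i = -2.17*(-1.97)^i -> [-2.17, 4.27, -8.42, 16.59, -32.68]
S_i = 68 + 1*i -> [68, 69, 70, 71, 72]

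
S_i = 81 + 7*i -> [81, 88, 95, 102, 109]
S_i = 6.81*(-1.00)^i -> [6.81, -6.81, 6.81, -6.81, 6.81]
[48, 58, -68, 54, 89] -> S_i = Random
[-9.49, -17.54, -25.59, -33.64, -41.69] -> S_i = -9.49 + -8.05*i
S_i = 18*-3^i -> [18, -54, 162, -486, 1458]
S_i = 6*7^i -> [6, 42, 294, 2058, 14406]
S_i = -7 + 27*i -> [-7, 20, 47, 74, 101]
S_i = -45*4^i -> [-45, -180, -720, -2880, -11520]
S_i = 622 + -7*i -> [622, 615, 608, 601, 594]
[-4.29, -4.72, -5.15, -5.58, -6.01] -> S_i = -4.29 + -0.43*i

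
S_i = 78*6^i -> [78, 468, 2808, 16848, 101088]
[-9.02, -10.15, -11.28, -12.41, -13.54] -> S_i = -9.02 + -1.13*i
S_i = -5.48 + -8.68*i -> [-5.48, -14.16, -22.84, -31.52, -40.2]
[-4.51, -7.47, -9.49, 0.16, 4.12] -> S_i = Random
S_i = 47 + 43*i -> [47, 90, 133, 176, 219]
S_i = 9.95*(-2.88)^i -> [9.95, -28.66, 82.53, -237.68, 684.53]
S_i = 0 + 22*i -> [0, 22, 44, 66, 88]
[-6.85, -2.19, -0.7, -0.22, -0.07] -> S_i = -6.85*0.32^i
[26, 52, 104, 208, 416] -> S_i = 26*2^i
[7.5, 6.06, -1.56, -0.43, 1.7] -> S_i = Random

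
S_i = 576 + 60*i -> [576, 636, 696, 756, 816]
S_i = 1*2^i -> [1, 2, 4, 8, 16]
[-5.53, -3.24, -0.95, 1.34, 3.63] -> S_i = -5.53 + 2.29*i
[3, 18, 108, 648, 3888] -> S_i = 3*6^i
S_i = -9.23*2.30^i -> [-9.23, -21.23, -48.83, -112.3, -258.29]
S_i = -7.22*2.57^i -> [-7.22, -18.56, -47.69, -122.56, -314.97]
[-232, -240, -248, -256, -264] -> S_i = -232 + -8*i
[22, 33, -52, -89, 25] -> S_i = Random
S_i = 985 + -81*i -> [985, 904, 823, 742, 661]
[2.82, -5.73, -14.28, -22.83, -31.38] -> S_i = 2.82 + -8.55*i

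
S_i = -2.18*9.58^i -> [-2.18, -20.88, -200.07, -1916.7, -18361.94]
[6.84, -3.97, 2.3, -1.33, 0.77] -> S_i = 6.84*(-0.58)^i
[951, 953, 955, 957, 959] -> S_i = 951 + 2*i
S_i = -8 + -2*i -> [-8, -10, -12, -14, -16]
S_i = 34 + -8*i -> [34, 26, 18, 10, 2]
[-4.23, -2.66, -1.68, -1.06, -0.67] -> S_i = -4.23*0.63^i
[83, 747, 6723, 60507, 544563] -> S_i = 83*9^i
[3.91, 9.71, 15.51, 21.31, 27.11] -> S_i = 3.91 + 5.80*i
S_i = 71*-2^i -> [71, -142, 284, -568, 1136]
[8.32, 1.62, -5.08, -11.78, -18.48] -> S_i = 8.32 + -6.70*i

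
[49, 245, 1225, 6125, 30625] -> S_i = 49*5^i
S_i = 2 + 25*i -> [2, 27, 52, 77, 102]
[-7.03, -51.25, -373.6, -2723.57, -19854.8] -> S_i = -7.03*7.29^i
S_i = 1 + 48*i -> [1, 49, 97, 145, 193]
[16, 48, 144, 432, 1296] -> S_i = 16*3^i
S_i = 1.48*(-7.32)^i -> [1.48, -10.83, 79.3, -580.49, 4249.19]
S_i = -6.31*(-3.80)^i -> [-6.31, 23.98, -91.12, 346.24, -1315.72]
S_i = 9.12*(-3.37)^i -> [9.12, -30.73, 103.57, -349.05, 1176.29]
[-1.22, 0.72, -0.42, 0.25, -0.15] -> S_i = -1.22*(-0.59)^i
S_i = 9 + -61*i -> [9, -52, -113, -174, -235]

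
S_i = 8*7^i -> [8, 56, 392, 2744, 19208]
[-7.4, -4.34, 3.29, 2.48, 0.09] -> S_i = Random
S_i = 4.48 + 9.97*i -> [4.48, 14.45, 24.42, 34.39, 44.36]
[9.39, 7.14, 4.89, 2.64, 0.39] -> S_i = 9.39 + -2.25*i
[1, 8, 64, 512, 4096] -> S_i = 1*8^i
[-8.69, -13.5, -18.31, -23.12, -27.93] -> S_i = -8.69 + -4.81*i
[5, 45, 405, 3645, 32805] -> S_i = 5*9^i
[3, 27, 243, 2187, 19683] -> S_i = 3*9^i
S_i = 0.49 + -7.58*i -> [0.49, -7.09, -14.67, -22.25, -29.83]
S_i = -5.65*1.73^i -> [-5.65, -9.77, -16.91, -29.25, -50.61]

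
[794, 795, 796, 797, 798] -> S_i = 794 + 1*i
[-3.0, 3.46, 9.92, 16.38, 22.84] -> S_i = -3.00 + 6.46*i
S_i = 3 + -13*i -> [3, -10, -23, -36, -49]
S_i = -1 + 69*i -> [-1, 68, 137, 206, 275]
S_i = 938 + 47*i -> [938, 985, 1032, 1079, 1126]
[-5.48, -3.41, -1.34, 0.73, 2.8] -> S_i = -5.48 + 2.07*i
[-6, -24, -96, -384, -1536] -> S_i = -6*4^i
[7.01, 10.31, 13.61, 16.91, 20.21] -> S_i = 7.01 + 3.30*i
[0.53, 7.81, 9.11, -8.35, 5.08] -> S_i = Random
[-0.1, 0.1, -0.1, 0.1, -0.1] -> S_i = -0.10*(-0.99)^i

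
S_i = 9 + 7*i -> [9, 16, 23, 30, 37]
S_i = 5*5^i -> [5, 25, 125, 625, 3125]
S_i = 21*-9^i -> [21, -189, 1701, -15309, 137781]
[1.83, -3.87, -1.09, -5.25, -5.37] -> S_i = Random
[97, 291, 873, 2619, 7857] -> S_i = 97*3^i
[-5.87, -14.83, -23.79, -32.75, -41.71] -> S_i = -5.87 + -8.96*i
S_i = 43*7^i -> [43, 301, 2107, 14749, 103243]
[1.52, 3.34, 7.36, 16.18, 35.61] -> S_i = 1.52*2.20^i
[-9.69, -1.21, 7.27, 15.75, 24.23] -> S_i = -9.69 + 8.48*i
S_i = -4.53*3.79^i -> [-4.53, -17.17, -65.07, -246.61, -934.66]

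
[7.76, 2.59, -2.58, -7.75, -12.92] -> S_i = 7.76 + -5.17*i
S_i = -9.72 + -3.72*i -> [-9.72, -13.44, -17.16, -20.88, -24.6]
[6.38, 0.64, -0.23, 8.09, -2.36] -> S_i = Random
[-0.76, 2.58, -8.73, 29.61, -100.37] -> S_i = -0.76*(-3.39)^i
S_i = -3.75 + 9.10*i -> [-3.75, 5.35, 14.45, 23.55, 32.65]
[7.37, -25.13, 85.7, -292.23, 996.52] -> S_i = 7.37*(-3.41)^i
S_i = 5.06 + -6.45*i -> [5.06, -1.39, -7.84, -14.29, -20.74]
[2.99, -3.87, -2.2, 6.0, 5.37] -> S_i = Random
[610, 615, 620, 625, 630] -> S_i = 610 + 5*i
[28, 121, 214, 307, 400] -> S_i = 28 + 93*i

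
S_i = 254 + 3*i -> [254, 257, 260, 263, 266]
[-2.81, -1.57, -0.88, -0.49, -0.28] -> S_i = -2.81*0.56^i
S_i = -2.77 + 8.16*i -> [-2.77, 5.39, 13.55, 21.71, 29.87]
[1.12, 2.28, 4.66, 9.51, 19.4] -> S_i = 1.12*2.04^i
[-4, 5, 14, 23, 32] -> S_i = -4 + 9*i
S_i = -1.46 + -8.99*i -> [-1.46, -10.45, -19.44, -28.43, -37.42]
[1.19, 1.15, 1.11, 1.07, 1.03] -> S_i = 1.19 + -0.04*i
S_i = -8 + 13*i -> [-8, 5, 18, 31, 44]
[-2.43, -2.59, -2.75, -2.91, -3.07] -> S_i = -2.43 + -0.16*i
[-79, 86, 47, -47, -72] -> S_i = Random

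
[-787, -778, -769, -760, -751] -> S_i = -787 + 9*i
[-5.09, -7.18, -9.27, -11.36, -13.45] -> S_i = -5.09 + -2.09*i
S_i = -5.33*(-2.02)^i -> [-5.33, 10.77, -21.75, 43.93, -88.74]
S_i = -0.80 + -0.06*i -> [-0.8, -0.86, -0.92, -0.98, -1.04]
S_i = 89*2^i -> [89, 178, 356, 712, 1424]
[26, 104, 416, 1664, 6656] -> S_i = 26*4^i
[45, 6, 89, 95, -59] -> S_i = Random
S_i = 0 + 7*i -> [0, 7, 14, 21, 28]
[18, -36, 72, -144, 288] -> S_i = 18*-2^i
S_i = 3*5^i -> [3, 15, 75, 375, 1875]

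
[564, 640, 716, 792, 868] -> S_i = 564 + 76*i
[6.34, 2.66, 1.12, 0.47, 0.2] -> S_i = 6.34*0.42^i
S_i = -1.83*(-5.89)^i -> [-1.83, 10.78, -63.49, 373.94, -2202.48]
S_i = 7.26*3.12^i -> [7.26, 22.65, 70.67, 220.5, 687.95]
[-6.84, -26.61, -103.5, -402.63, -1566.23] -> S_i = -6.84*3.89^i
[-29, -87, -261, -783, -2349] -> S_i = -29*3^i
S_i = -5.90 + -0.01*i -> [-5.9, -5.91, -5.92, -5.93, -5.94]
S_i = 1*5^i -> [1, 5, 25, 125, 625]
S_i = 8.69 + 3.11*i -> [8.69, 11.8, 14.91, 18.02, 21.13]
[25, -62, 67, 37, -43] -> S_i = Random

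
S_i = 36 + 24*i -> [36, 60, 84, 108, 132]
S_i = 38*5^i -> [38, 190, 950, 4750, 23750]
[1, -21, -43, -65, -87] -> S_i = 1 + -22*i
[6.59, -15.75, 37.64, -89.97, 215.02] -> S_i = 6.59*(-2.39)^i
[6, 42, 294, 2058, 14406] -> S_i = 6*7^i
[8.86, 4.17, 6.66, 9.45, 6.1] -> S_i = Random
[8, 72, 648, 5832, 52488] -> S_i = 8*9^i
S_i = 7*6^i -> [7, 42, 252, 1512, 9072]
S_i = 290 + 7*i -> [290, 297, 304, 311, 318]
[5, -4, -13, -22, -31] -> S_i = 5 + -9*i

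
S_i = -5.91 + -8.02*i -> [-5.91, -13.93, -21.95, -29.97, -37.99]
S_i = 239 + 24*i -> [239, 263, 287, 311, 335]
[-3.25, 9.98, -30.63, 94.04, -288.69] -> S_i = -3.25*(-3.07)^i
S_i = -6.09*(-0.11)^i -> [-6.09, 0.67, -0.07, 0.01, -0.0]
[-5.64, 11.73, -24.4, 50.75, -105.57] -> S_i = -5.64*(-2.08)^i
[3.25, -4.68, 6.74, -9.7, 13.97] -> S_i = 3.25*(-1.44)^i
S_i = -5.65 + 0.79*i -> [-5.65, -4.86, -4.07, -3.28, -2.49]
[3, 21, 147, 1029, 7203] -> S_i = 3*7^i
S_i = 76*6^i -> [76, 456, 2736, 16416, 98496]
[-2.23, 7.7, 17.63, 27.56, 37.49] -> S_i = -2.23 + 9.93*i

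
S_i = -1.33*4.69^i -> [-1.33, -6.24, -29.25, -137.21, -643.49]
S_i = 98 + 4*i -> [98, 102, 106, 110, 114]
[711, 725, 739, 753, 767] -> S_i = 711 + 14*i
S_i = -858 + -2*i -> [-858, -860, -862, -864, -866]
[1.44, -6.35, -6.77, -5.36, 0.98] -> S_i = Random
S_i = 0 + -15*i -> [0, -15, -30, -45, -60]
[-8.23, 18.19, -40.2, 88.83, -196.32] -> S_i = -8.23*(-2.21)^i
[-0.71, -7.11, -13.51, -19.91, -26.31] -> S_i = -0.71 + -6.40*i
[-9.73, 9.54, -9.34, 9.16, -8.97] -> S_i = -9.73*(-0.98)^i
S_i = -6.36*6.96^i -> [-6.36, -44.27, -308.09, -2144.3, -14924.3]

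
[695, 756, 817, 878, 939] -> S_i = 695 + 61*i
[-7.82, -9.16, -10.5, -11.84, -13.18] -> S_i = -7.82 + -1.34*i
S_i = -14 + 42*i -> [-14, 28, 70, 112, 154]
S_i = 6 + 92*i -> [6, 98, 190, 282, 374]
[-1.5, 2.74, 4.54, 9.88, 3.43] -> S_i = Random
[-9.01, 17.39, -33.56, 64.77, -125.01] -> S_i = -9.01*(-1.93)^i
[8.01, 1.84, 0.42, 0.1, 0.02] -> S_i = 8.01*0.23^i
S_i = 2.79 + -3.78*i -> [2.79, -0.99, -4.77, -8.55, -12.33]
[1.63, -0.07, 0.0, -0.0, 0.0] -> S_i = 1.63*(-0.04)^i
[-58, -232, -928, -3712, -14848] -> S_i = -58*4^i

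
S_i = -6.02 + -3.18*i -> [-6.02, -9.2, -12.38, -15.56, -18.74]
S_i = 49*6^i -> [49, 294, 1764, 10584, 63504]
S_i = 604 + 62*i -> [604, 666, 728, 790, 852]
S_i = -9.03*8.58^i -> [-9.03, -77.48, -664.76, -5703.61, -48936.95]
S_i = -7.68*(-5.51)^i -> [-7.68, 42.32, -233.17, 1284.74, -7078.93]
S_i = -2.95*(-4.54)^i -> [-2.95, 13.39, -60.8, 276.05, -1253.27]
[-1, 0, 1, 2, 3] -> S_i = -1 + 1*i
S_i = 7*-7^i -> [7, -49, 343, -2401, 16807]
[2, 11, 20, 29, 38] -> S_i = 2 + 9*i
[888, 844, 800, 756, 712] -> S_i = 888 + -44*i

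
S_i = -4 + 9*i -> [-4, 5, 14, 23, 32]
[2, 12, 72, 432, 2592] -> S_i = 2*6^i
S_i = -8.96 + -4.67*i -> [-8.96, -13.63, -18.3, -22.97, -27.64]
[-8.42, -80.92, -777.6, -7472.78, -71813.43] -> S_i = -8.42*9.61^i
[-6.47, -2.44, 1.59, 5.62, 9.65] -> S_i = -6.47 + 4.03*i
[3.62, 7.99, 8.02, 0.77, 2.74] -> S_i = Random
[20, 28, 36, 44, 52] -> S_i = 20 + 8*i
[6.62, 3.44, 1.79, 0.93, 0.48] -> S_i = 6.62*0.52^i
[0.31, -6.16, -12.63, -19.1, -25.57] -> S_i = 0.31 + -6.47*i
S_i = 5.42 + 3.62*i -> [5.42, 9.04, 12.66, 16.28, 19.9]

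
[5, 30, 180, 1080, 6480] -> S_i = 5*6^i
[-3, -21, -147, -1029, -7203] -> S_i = -3*7^i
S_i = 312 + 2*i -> [312, 314, 316, 318, 320]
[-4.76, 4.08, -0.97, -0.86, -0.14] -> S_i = Random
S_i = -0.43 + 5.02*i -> [-0.43, 4.59, 9.61, 14.63, 19.65]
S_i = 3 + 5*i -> [3, 8, 13, 18, 23]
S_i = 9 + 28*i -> [9, 37, 65, 93, 121]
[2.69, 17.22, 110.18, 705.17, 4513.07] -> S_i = 2.69*6.40^i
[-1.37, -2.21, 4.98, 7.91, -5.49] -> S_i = Random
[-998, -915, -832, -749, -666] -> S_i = -998 + 83*i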